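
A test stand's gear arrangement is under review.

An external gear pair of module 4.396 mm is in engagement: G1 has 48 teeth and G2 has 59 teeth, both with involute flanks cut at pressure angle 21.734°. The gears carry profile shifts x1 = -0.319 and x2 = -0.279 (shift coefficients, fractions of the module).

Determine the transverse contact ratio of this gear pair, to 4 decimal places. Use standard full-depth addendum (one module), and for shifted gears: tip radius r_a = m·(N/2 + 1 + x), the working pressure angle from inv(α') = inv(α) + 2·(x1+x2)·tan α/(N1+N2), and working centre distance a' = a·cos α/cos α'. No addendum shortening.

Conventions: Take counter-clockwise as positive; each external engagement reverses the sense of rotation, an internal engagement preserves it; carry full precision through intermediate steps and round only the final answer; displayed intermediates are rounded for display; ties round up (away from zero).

1.8049

single-mesh involute tooth geometry (48T engaging 59T at module 4.396)
base radii: r_b1 = 98.004037, r_b2 = 120.463295
tip radii: r_a1 = 108.497676, r_a2 = 132.851516
inv(α') = inv(21.734°) + 2·(-0.319-0.279)·tan α/(48+59) = 0.01485024  ⇒  α' = 19.97655°
a' = a·cos α / cos α' = 235.1860·cos 21.734°/cos 19.97655° = 232.453475
action lengths: √(r_a1²−r_b1²) = 46.550558, √(r_a2²−r_b2²) = 56.018924
base pitch p_b = π·m·cos α = 12.828698
CR = (46.550558 + 56.018924 − 232.453475·sin 19.97655°)/12.828698 = 1.804946
contact ratio ≈ 1.8049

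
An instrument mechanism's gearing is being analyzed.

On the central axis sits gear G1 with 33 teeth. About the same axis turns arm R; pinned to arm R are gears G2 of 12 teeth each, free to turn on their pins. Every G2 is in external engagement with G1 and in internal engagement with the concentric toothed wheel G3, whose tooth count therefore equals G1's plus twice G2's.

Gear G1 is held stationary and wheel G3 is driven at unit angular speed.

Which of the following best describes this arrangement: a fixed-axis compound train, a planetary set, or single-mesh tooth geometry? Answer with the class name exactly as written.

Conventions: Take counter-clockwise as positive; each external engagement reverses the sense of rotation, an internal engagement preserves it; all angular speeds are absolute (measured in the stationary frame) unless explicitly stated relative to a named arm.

topology: planetary set — G1 33T / G2 12T / G3 57T, arm = carrier (Willis)
classification: planetary set

planetary set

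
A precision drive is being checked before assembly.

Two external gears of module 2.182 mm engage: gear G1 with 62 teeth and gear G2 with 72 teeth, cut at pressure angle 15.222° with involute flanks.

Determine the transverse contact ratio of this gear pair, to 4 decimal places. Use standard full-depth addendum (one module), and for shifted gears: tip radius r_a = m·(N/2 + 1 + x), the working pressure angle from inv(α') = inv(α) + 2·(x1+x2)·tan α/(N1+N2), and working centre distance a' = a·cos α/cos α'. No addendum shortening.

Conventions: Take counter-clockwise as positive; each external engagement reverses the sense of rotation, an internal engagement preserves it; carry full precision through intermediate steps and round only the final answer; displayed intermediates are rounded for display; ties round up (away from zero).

2.1504

recognized (one external pair, fixed centres): single-mesh tooth geometry, m = 2.182, N1 = 62, N2 = 72
base radii: r_b1 = 65.268831, r_b2 = 75.796062
tip radii: r_a1 = 69.824000, r_a2 = 80.734000
no profile shift: α' = α, a' = a
action lengths: √(r_a1²−r_b1²) = 24.806666, √(r_a2²−r_b2²) = 27.801722
base pitch p_b = π·m·cos α = 6.614454
CR = (24.806666 + 27.801722 − 146.194000·sin 15.22200°)/6.614454 = 2.150402
contact ratio ≈ 2.1504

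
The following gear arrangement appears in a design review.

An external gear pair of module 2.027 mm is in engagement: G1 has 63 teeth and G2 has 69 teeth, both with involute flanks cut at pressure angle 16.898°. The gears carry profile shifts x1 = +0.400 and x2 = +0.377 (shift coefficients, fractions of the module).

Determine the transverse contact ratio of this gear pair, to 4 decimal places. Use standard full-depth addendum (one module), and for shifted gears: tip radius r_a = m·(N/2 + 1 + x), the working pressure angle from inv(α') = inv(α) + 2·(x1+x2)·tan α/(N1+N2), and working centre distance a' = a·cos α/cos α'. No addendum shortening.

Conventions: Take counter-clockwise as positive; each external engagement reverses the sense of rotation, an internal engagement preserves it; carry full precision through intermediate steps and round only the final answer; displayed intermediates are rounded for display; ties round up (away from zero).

class = single-mesh tooth geometry [involute pair 63T × 69T, m = 2.027]
base radii: r_b1 = 61.093674, r_b2 = 66.912119
tip radii: r_a1 = 66.688300, r_a2 = 72.722679
inv(α') = inv(16.898°) + 2·(+0.400+0.377)·tan α/(63+69) = 0.01243574  ⇒  α' = 18.86397°
a' = a·cos α / cos α' = 133.7820·cos 16.898°/cos 18.86397° = 135.271375
action lengths: √(r_a1²−r_b1²) = 26.737472, √(r_a2²−r_b2²) = 28.484319
base pitch p_b = π·m·cos α = 6.093061
CR = (26.737472 + 28.484319 − 135.271375·sin 18.86397°)/6.093061 = 1.885015
contact ratio ≈ 1.8850

1.8850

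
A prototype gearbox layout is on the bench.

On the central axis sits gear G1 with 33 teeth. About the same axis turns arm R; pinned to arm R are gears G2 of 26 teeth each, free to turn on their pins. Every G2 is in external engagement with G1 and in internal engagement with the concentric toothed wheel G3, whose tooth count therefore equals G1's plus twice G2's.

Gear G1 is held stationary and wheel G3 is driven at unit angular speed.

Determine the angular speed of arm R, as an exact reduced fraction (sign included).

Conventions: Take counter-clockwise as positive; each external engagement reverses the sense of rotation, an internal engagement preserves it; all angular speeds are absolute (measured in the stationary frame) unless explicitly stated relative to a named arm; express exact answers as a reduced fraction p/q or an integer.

class = planetary set [G3 = 33+2·26 = 85; Willis about the carrier]
ring teeth: 33 + 2·26 = 85
33(ω_sun−ω_arm) = −85(ω_ring−ω_arm),  ω_sun = 0, ω_ring = 1
33(0−ω_arm) = −85(1−ω_arm)  ⇒  118·ω_arm = 85  ⇒  ω_arm = 85/118
exact speed ratio = 85/118

85/118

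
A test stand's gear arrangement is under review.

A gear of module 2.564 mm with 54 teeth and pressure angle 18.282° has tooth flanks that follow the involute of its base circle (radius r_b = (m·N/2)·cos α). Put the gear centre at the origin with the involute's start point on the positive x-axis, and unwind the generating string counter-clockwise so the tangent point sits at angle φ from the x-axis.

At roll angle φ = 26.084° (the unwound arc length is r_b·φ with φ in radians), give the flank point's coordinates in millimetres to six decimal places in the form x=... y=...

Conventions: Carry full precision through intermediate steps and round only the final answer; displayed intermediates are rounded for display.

x=72.196537 y=2.024853

recognized (one wheel, involute flank): single-mesh tooth geometry, m = 2.564, N = 54
pitch radius r_p = m·N/2 = 2.564·54/2 = 69.228000
base radius r_b = r_p·cos α = 69.228000·cos 18.282° = 65.733653
roll angle φ = 26.084° = 0.45525168 rad
x = r_b·(cos φ + φ·sin φ) = 72.196537
y = r_b·(sin φ − φ·cos φ) = 2.024853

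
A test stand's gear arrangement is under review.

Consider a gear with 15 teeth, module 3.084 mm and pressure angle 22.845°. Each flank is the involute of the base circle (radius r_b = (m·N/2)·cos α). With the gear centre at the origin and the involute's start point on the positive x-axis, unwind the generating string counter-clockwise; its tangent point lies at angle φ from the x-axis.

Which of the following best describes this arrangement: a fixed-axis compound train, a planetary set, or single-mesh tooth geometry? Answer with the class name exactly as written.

topology: single-mesh involute geometry — m = 3.084, N = 15
classification: single-mesh tooth geometry

single-mesh tooth geometry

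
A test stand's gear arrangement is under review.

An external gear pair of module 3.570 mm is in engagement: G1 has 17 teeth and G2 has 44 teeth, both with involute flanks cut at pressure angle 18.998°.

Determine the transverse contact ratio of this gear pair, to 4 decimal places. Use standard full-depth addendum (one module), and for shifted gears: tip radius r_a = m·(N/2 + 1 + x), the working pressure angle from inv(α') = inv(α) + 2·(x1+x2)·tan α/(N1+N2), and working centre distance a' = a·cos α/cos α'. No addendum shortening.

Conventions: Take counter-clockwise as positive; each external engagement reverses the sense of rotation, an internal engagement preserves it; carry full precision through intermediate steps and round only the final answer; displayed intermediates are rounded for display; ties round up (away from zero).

1.6661

class = single-mesh tooth geometry [involute pair 17T × 44T, m = 3.570]
base radii: r_b1 = 28.692106, r_b2 = 74.261921
tip radii: r_a1 = 33.915000, r_a2 = 82.110000
no profile shift: α' = α, a' = a
action lengths: √(r_a1²−r_b1²) = 18.082872, √(r_a2²−r_b2²) = 35.031687
base pitch p_b = π·m·cos α = 10.604578
CR = (18.082872 + 35.031687 − 108.885000·sin 18.99800°)/10.604578 = 1.666136
contact ratio ≈ 1.6661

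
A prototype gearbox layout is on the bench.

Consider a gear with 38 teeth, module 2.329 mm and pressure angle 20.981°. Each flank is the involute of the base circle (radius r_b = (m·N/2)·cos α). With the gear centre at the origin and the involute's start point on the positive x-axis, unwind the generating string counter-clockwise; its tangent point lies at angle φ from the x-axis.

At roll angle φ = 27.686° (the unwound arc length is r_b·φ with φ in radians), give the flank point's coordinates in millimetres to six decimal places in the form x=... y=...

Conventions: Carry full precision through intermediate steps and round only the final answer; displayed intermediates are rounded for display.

x=45.862827 y=1.517913

single-mesh involute tooth geometry (38T wheel at module 2.329)
pitch radius r_p = m·N/2 = 2.329·38/2 = 44.251000
base radius r_b = r_p·cos α = 44.251000·cos 20.981° = 41.317124
roll angle φ = 27.686° = 0.48321186 rad
x = r_b·(cos φ + φ·sin φ) = 45.862827
y = r_b·(sin φ − φ·cos φ) = 1.517913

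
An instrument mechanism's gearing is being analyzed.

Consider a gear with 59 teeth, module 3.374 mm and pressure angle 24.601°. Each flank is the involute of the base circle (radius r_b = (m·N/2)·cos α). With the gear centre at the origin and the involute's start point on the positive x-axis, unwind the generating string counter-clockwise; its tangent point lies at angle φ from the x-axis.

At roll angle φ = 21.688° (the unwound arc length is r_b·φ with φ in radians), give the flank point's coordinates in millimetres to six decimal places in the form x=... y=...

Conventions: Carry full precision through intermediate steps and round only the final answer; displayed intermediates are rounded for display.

topology: single-mesh involute geometry — m = 3.374, N = 59
pitch radius r_p = m·N/2 = 3.374·59/2 = 99.533000
base radius r_b = r_p·cos α = 99.533000·cos 24.601° = 90.498274
roll angle φ = 21.688° = 0.37852701 rad
x = r_b·(cos φ + φ·sin φ) = 96.751294
y = r_b·(sin φ − φ·cos φ) = 1.612776

x=96.751294 y=1.612776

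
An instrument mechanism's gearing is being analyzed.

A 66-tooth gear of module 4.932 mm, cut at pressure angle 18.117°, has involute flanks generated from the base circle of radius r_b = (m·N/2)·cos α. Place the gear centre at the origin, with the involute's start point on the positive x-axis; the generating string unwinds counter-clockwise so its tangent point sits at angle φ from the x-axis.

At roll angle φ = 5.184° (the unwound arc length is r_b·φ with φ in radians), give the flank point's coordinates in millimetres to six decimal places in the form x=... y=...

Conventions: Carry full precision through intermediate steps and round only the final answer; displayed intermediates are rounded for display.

recognized (one wheel, involute flank): single-mesh tooth geometry, m = 4.932, N = 66
pitch radius r_p = m·N/2 = 4.932·66/2 = 162.756000
base radius r_b = r_p·cos α = 162.756000·cos 18.117° = 154.687129
roll angle φ = 5.184° = 0.09047787 rad
x = r_b·(cos φ + φ·sin φ) = 155.318987
y = r_b·(sin φ − φ·cos φ) = 0.038160

x=155.318987 y=0.038160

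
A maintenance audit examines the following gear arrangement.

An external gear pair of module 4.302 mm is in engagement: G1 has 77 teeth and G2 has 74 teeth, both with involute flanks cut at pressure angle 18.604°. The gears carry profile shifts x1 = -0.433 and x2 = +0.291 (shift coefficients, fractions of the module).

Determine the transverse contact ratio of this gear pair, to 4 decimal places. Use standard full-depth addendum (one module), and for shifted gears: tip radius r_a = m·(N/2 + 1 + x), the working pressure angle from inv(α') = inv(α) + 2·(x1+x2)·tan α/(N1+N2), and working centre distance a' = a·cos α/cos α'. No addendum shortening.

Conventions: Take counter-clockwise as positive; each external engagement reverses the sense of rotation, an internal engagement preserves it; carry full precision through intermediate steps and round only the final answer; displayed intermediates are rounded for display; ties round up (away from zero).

1.9159

recognized (one external pair, fixed centres): single-mesh tooth geometry, m = 4.302, N1 = 77, N2 = 74
base radii: r_b1 = 156.972350, r_b2 = 150.856544
tip radii: r_a1 = 168.066234, r_a2 = 164.727882
inv(α') = inv(18.604°) + 2·(-0.433+0.291)·tan α/(77+74) = 0.01128075  ⇒  α' = 18.27777°
a' = a·cos α / cos α' = 324.8010·cos 18.604°/cos 18.27777° = 324.184920
action lengths: √(r_a1²−r_b1²) = 60.049483, √(r_a2²−r_b2²) = 66.163269
base pitch p_b = π·m·cos α = 12.808914
CR = (60.049483 + 66.163269 − 324.184920·sin 18.27777°)/12.808914 = 1.915897
contact ratio ≈ 1.9159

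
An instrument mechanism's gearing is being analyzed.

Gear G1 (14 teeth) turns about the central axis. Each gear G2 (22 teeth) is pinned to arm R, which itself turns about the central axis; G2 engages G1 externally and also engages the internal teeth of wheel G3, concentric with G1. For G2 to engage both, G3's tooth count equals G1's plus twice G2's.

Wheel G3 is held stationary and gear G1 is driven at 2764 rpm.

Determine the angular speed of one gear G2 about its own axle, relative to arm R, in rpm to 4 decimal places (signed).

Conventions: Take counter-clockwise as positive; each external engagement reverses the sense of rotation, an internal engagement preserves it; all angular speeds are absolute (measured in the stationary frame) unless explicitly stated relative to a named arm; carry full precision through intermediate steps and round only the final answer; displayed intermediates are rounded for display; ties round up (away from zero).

-1416.8990 rpm

recognized (axles ride arm R): planetary set, 14/22/58 teeth
normalise by the input: solve with ω_sun = 1, then scale by 2764 rpm
ring teeth: 14 + 2·22 = 58
14(ω_sun−ω_arm) = −58(ω_ring−ω_arm),  ω_ring = 0, ω_sun = 1
14(1−ω_arm) = −58(0−ω_arm)  ⇒  72·ω_arm = 14  ⇒  ω_arm = 7/36
sun–planet mesh: 14·(1−7/36) = −22·(ω_p−ω_arm)  ⇒  ω_p−ω_arm = -203/396
scale: ω_p−ω_arm = -203/396 × 2764 rpm = -1416.8990 rpm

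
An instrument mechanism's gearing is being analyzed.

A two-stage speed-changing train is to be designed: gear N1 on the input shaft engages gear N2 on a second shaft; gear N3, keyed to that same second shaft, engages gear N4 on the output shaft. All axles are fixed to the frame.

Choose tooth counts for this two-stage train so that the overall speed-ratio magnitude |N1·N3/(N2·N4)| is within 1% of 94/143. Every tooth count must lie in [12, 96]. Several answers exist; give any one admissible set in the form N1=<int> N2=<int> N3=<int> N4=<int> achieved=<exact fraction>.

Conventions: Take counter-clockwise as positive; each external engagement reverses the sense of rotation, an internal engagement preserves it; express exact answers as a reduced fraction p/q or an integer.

N1=12 N2=13 N3=47 N4=66 achieved=94/143

2-stage fixed-axis compound train for ratio 94/143
target = 94/143 in lowest terms: an exact hit needs N1·N3 = k·94 and N2·N4 = k·143 for one integer k, every count in [12, 96]; additionally prefer no 1:1 stage (N1 ≠ N2, N3 ≠ N4)
k = 1…5: no 1:1-free in-range split of k·94 and k·143 into factor pairs; take k = 6
k = 6: N1·N3 = 564 = 12·47, N2·N4 = 858 = 13·66
achieved = 12·47/(13·66) = 94/143; |achieved − target| = 0 ≤ 47/7150 ✓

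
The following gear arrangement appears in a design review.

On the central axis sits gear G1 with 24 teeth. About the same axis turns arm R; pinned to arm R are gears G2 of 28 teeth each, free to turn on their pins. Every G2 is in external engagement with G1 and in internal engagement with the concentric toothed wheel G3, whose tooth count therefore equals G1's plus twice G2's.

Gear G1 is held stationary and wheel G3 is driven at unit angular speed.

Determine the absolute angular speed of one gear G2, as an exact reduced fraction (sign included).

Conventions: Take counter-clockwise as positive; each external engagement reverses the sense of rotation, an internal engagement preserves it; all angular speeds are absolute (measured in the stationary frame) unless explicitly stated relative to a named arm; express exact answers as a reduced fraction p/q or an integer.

10/7

topology: planetary set — G1 24T / G2 28T / G3 80T, arm = carrier (Willis)
ring teeth: 24 + 2·28 = 80
24(ω_sun−ω_arm) = −80(ω_ring−ω_arm),  ω_sun = 0, ω_ring = 1
24(0−ω_arm) = −80(1−ω_arm)  ⇒  104·ω_arm = 80  ⇒  ω_arm = 10/13
sun–planet mesh: 24·(0−10/13) = −28·(ω_p−ω_arm)  ⇒  ω_p−ω_arm = 60/91
ω_p = 10/13 + 60/91 = 10/7
exact speed ratio = 10/7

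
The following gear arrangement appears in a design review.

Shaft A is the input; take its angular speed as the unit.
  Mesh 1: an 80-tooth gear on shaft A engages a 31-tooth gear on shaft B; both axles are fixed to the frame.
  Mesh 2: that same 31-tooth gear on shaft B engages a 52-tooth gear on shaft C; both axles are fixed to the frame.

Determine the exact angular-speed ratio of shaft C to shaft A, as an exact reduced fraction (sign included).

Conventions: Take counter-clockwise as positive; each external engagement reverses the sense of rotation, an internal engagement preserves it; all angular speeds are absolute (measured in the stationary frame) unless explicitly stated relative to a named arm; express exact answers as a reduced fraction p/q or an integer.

class = fixed-axis compound train [2 meshes; 2 ratios multiply, 2 sense flips]
mesh 1 [80T→31T]: running ratio 80/31, sense −
mesh 2 [31T→52T]: running ratio 20/13, sense +
ω_out/ω_in = 20/13

20/13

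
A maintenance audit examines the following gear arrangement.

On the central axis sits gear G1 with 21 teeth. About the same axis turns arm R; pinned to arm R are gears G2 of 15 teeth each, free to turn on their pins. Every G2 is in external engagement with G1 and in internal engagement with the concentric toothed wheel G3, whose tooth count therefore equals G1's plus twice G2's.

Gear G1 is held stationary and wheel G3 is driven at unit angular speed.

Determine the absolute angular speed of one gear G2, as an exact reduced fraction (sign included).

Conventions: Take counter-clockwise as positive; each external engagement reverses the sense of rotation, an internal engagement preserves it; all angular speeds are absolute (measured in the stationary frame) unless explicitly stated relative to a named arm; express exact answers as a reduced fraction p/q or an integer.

17/10

topology: planetary set — G1 21T / G2 15T / G3 51T, arm = carrier (Willis)
ring teeth: 21 + 2·15 = 51
21(ω_sun−ω_arm) = −51(ω_ring−ω_arm),  ω_sun = 0, ω_ring = 1
21(0−ω_arm) = −51(1−ω_arm)  ⇒  72·ω_arm = 51  ⇒  ω_arm = 17/24
sun–planet mesh: 21·(0−17/24) = −15·(ω_p−ω_arm)  ⇒  ω_p−ω_arm = 119/120
ω_p = 17/24 + 119/120 = 17/10
exact speed ratio = 17/10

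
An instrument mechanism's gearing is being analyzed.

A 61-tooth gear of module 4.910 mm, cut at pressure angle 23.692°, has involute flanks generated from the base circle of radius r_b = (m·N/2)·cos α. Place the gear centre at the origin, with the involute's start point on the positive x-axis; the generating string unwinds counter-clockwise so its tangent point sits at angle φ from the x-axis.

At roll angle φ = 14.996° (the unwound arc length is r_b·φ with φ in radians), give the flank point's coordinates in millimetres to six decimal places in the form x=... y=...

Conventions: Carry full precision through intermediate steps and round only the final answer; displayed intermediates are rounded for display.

topology: single-mesh involute geometry — m = 4.910, N = 61
pitch radius r_p = m·N/2 = 4.910·61/2 = 149.755000
base radius r_b = r_p·cos α = 149.755000·cos 23.692° = 137.133455
roll angle φ = 14.996° = 0.26172957 rad
x = r_b·(cos φ + φ·sin φ) = 141.750305
y = r_b·(sin φ − φ·cos φ) = 0.813959

x=141.750305 y=0.813959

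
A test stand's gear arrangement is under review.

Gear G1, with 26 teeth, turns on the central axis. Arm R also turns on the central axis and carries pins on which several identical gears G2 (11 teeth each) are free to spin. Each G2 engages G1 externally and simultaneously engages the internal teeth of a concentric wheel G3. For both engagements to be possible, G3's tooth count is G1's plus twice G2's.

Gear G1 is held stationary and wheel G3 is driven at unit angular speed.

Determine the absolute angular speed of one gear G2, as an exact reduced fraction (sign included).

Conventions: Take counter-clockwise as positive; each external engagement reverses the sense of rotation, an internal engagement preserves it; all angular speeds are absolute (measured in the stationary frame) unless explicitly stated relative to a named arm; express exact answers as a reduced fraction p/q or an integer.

recognized (axles ride arm R): planetary set, 26/11/48 teeth
ring teeth: 26 + 2·11 = 48
26(ω_sun−ω_arm) = −48(ω_ring−ω_arm),  ω_sun = 0, ω_ring = 1
26(0−ω_arm) = −48(1−ω_arm)  ⇒  74·ω_arm = 48  ⇒  ω_arm = 24/37
sun–planet mesh: 26·(0−24/37) = −11·(ω_p−ω_arm)  ⇒  ω_p−ω_arm = 624/407
ω_p = 24/37 + 624/407 = 24/11
exact speed ratio = 24/11

24/11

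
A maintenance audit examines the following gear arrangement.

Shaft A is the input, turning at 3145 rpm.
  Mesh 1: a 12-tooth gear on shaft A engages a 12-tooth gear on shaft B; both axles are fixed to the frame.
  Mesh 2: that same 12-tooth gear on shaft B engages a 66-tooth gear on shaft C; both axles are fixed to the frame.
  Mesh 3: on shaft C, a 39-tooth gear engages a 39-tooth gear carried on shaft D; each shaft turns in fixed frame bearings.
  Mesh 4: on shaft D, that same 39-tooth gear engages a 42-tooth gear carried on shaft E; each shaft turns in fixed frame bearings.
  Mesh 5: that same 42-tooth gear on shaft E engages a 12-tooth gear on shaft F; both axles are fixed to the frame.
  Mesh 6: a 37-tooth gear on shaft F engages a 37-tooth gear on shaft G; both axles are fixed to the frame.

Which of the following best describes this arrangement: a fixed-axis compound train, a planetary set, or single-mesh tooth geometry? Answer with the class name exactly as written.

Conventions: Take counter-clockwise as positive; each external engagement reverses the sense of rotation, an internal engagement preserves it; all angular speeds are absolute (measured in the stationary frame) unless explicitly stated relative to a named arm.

class = fixed-axis compound train [6 meshes; 6 ratios multiply, 6 sense flips]
classification: fixed-axis compound train

fixed-axis compound train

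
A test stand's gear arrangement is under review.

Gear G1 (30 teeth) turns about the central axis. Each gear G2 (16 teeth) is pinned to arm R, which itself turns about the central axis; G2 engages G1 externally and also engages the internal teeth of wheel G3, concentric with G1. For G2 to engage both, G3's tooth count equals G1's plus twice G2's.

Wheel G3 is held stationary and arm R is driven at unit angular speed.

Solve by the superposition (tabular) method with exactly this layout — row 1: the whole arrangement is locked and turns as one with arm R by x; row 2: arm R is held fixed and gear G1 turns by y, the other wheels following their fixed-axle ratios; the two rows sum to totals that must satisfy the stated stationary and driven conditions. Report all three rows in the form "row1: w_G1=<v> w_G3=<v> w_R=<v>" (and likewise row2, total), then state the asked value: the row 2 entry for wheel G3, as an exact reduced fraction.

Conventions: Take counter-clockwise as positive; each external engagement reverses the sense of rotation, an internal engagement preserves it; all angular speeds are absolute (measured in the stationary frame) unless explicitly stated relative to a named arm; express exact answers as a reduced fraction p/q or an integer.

row1: w_G1=1 w_G3=1 w_R=1
row2: w_G1=31/15 w_G3=-1 w_R=0
total: w_G1=46/15 w_G3=0 w_R=1
asked value: -1

class = planetary set [G3 = 30+2·16 = 62; Willis about the carrier]
row 1 (train locked, turned with arm): all members turn x
row 2: sun turns y, ring = −(30/62)·y, arm 0
boundary: total ω_ring = x − (30/62)·y = 0 and total ω_arm = x = 1  ⇒  y = 31/15, x = 1
row 2 ring = −(30/62)·31/15 = -1
totals (row 1 + row 2): sun 1 + 31/15 = 46/15, ring 1 + (-1) = 0, arm 1 + 0 = 1
asked cell (row2, ring) = -1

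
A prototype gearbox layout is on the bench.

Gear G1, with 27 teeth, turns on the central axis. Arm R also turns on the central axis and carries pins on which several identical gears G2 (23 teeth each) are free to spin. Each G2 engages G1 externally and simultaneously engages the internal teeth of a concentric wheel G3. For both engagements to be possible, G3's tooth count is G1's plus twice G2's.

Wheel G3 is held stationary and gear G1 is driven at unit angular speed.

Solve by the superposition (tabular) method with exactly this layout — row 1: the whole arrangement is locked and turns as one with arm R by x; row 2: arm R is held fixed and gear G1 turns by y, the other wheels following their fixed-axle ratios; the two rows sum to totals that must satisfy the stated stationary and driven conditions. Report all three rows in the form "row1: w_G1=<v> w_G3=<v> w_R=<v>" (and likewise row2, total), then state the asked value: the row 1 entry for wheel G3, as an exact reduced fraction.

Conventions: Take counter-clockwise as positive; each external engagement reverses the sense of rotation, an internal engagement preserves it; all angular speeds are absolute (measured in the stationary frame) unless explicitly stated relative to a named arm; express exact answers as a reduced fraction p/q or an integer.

recognized (axles ride arm R): planetary set, 27/23/73 teeth
superposition row 1 [locked train]: every member turns x
superposition row 2 [arm held]: sun y, ring −(27/73)·y, arm 0
boundary: total ω_ring = x − (27/73)·y = 0 and total ω_sun = x + y = 1  ⇒  y = 73/100, x = 27/100
row 2 ring = −(27/73)·73/100 = -27/100
totals (row 1 + row 2): sun 27/100 + 73/100 = 1, ring 27/100 + (-27/100) = 0, arm 27/100 + 0 = 27/100
asked cell (row1, ring) = 27/100

row1: w_G1=27/100 w_G3=27/100 w_R=27/100
row2: w_G1=73/100 w_G3=-27/100 w_R=0
total: w_G1=1 w_G3=0 w_R=27/100
asked value: 27/100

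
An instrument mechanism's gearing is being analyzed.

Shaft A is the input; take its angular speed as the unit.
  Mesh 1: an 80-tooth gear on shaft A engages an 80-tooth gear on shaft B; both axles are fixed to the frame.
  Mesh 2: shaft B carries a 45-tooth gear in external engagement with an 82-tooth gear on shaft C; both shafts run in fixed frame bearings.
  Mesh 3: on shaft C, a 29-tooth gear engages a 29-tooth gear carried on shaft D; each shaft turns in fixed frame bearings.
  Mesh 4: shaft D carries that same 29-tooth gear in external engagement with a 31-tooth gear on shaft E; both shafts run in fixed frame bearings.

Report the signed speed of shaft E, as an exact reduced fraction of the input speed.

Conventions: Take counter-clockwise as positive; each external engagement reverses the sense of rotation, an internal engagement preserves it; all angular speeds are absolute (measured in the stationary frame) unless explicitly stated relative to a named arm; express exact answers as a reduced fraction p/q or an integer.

4-mesh fixed-axis compound train (all bearings frame-fixed)
mesh 1 [80T→80T]: |ω|/ω_in = 1×80/80 = 1, sense flips to −
mesh 2 [45T→82T]: |ω|/ω_in = 1×45/82 = 45/82, sense flips to +
mesh 3 [29T→29T]: |ω|/ω_in = (45/82)×29/29 = 45/82, sense flips to −
mesh 4 [29T→31T]: |ω|/ω_in = (45/82)×29/31 = 1305/2542, sense flips to +
signed output speed (× input speed) = 1305/2542

1305/2542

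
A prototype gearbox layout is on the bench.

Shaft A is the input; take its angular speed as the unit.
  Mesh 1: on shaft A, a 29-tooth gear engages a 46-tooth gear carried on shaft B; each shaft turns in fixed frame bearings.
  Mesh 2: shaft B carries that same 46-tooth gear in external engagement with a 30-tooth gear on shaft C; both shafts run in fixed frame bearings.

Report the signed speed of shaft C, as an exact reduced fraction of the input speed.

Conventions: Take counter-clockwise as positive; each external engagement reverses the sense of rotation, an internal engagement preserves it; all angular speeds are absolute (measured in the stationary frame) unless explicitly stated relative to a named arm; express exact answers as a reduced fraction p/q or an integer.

29/30

2-mesh fixed-axis compound train (all bearings frame-fixed)
mesh 1 [29T→46T]: |ω|/ω_in = 1×29/46 = 29/46, sense flips to −
mesh 2 [46T→30T]: |ω|/ω_in = (29/46)×46/30 = 29/30, sense flips to +
signed output speed (× input speed) = 29/30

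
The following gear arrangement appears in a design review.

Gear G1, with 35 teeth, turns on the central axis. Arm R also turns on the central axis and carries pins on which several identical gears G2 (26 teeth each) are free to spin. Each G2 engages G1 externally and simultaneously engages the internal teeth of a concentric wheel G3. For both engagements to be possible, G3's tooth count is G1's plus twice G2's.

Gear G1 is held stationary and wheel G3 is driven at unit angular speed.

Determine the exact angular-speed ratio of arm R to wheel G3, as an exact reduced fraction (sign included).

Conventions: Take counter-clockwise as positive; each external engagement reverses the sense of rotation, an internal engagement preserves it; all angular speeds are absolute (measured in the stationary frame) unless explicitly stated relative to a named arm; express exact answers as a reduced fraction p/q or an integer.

87/122

topology: planetary set — G1 35T / G2 26T / G3 87T, arm = carrier (Willis)
ring teeth: 35 + 2·26 = 87
35(ω_sun−ω_arm) = −87(ω_ring−ω_arm),  ω_sun = 0, ω_ring = 1
35(0−ω_arm) = −87(1−ω_arm)  ⇒  122·ω_arm = 87  ⇒  ω_arm = 87/122
ω_out/ω_in = 87/122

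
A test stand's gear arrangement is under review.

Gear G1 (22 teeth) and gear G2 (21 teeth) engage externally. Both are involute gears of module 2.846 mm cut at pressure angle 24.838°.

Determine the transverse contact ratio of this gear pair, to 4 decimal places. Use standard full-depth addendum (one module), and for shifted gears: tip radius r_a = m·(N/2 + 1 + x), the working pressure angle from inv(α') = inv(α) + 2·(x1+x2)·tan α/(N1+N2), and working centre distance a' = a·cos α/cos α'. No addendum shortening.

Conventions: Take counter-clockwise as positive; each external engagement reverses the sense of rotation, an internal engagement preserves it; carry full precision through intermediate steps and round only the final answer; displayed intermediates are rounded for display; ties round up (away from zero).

1.4265

recognized (one external pair, fixed centres): single-mesh tooth geometry, m = 2.846, N1 = 22, N2 = 21
base radii: r_b1 = 28.410166, r_b2 = 27.118795
tip radii: r_a1 = 34.152000, r_a2 = 32.729000
no profile shift: α' = α, a' = a
action lengths: √(r_a1²−r_b1²) = 18.953141, √(r_a2²−r_b2²) = 18.323711
base pitch p_b = π·m·cos α = 8.113925
CR = (18.953141 + 18.323711 − 61.189000·sin 24.83800°)/8.113925 = 1.426457
contact ratio ≈ 1.4265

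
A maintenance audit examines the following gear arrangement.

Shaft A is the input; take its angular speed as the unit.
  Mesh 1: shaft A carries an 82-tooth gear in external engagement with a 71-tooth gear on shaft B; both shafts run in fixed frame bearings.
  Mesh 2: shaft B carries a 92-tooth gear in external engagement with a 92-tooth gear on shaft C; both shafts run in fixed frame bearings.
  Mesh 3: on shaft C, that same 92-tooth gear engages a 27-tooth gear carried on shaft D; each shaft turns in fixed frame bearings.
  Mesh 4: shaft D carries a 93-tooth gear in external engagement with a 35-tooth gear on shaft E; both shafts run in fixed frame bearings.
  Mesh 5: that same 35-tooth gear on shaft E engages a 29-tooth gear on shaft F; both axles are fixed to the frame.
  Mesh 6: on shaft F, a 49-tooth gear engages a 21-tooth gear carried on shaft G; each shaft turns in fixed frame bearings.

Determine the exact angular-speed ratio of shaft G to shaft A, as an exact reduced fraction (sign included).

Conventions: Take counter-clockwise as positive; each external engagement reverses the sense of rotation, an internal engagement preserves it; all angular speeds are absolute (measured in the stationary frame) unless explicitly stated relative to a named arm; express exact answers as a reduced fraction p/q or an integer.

class = fixed-axis compound train [6 meshes; 6 ratios multiply, 6 sense flips]
mesh 1 [82T→71T]: running ratio 82/71, sense −
mesh 2 [92T→92T]: running ratio 82/71, sense +
mesh 3 [92T→27T]: running ratio 7544/1917, sense −
mesh 4 [93T→35T]: running ratio 233864/22365, sense +
mesh 5 [35T→29T]: running ratio 233864/18531, sense −
mesh 6 [49T→21T]: running ratio 1637048/55593, sense +
ω_out/ω_in = 1637048/55593

1637048/55593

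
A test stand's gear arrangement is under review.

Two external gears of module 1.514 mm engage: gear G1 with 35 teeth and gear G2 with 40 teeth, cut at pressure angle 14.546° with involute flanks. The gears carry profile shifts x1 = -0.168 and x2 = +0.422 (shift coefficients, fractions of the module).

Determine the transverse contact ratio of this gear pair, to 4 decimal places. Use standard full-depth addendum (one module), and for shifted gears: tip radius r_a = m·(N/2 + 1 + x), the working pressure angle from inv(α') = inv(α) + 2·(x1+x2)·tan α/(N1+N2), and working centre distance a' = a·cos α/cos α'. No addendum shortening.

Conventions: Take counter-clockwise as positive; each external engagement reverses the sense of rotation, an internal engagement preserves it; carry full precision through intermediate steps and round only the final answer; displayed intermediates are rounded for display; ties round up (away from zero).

single-mesh involute tooth geometry (35T engaging 40T at module 1.514)
base radii: r_b1 = 25.645737, r_b2 = 29.309414
tip radii: r_a1 = 27.754648, r_a2 = 32.432908
inv(α') = inv(14.546°) + 2·(-0.168+0.422)·tan α/(35+40) = 0.00735622  ⇒  α' = 15.90429°
a' = a·cos α / cos α' = 56.7750·cos 14.546°/cos 15.90429° = 57.142523
action lengths: √(r_a1²−r_b1²) = 10.612098, √(r_a2²−r_b2²) = 13.887108
base pitch p_b = π·m·cos α = 4.603912
CR = (10.612098 + 13.887108 − 57.142523·sin 15.90429°)/4.603912 = 1.920186
contact ratio ≈ 1.9202

1.9202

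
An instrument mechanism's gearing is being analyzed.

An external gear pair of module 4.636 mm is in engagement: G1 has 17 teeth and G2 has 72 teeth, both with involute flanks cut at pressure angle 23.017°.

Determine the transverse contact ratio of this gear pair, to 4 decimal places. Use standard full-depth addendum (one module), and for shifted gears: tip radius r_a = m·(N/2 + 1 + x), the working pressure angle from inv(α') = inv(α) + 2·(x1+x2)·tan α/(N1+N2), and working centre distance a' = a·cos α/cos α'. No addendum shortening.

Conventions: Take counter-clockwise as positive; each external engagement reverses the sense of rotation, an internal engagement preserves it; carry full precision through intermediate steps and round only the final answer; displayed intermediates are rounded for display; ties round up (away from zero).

1.5411

topology: single-mesh involute geometry — m = 4.636, 17T/72T pair
base radii: r_b1 = 36.268844, r_b2 = 153.609223
tip radii: r_a1 = 44.042000, r_a2 = 171.532000
no profile shift: α' = α, a' = a
action lengths: √(r_a1²−r_b1²) = 24.985370, √(r_a2²−r_b2²) = 76.337630
base pitch p_b = π·m·cos α = 13.404933
CR = (24.985370 + 76.337630 − 206.302000·sin 23.01700°)/13.404933 = 1.541078
contact ratio ≈ 1.5411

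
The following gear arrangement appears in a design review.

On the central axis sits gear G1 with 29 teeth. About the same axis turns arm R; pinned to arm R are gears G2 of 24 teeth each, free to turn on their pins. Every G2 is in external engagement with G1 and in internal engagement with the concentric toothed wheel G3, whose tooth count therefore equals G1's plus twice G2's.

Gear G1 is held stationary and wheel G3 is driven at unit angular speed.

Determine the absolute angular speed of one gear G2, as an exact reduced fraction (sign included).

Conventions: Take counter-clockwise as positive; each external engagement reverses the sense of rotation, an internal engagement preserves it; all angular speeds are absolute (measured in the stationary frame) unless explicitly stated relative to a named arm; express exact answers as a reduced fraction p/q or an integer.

77/48

recognized (axles ride arm R): planetary set, 29/24/77 teeth
ring teeth: 29 + 2·24 = 77
29(ω_sun−ω_arm) = −77(ω_ring−ω_arm),  ω_sun = 0, ω_ring = 1
29(0−ω_arm) = −77(1−ω_arm)  ⇒  106·ω_arm = 77  ⇒  ω_arm = 77/106
sun–planet mesh: 29·(0−77/106) = −24·(ω_p−ω_arm)  ⇒  ω_p−ω_arm = 2233/2544
ω_p = 77/106 + 2233/2544 = 77/48
exact speed ratio = 77/48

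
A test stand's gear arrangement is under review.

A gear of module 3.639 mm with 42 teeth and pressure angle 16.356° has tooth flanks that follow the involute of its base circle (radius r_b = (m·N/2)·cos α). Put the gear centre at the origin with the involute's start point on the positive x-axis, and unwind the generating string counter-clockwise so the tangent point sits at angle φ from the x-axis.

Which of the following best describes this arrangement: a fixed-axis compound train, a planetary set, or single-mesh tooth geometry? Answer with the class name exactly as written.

topology: single-mesh involute geometry — m = 3.639, N = 42
classification: single-mesh tooth geometry

single-mesh tooth geometry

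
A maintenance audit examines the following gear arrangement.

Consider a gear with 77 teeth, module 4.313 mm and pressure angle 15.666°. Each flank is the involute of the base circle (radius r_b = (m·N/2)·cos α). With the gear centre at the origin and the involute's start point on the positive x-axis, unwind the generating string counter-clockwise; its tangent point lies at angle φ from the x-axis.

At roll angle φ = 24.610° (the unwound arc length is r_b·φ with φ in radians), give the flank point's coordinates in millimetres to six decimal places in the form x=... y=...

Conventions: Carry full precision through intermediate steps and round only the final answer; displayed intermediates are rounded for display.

x=173.957273 y=4.145833

single-mesh involute tooth geometry (77T wheel at module 4.313)
pitch radius r_p = m·N/2 = 4.313·77/2 = 166.050500
base radius r_b = r_p·cos α = 166.050500·cos 15.666° = 159.882082
roll angle φ = 24.610° = 0.42952553 rad
x = r_b·(cos φ + φ·sin φ) = 173.957273
y = r_b·(sin φ − φ·cos φ) = 4.145833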